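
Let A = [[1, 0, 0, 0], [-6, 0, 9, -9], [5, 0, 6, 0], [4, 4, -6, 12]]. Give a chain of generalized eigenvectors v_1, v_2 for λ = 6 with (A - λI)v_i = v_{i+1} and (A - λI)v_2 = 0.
v_1 = [[0, 1, 0, -1]]^T, v_2 = [[0, 3, 0, -2]]^T

We seek v_1 ∈ ker((A - 6I)^2) \ ker(A - 6I), then set v_{i+1} = (A - 6I) v_i.

One such chain is v_1 = [[0, 1, 0, -1]]^T, v_2 = [[0, 3, 0, -2]]^T. Check: (A - 6I) v_2 = [[0, 0, 0, 0]]^T = 0.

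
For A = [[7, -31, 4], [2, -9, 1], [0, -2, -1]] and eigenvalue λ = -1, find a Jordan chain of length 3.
v_1 = [[0, 0, 1]]^T, v_2 = [[4, 1, 0]]^T, v_3 = [[1, 0, -2]]^T

We seek v_1 ∈ ker((A + I)^3) \ ker((A + I)^2), then set v_{i+1} = (A + I) v_i.

One such chain is v_1 = [[0, 0, 1]]^T, v_2 = [[4, 1, 0]]^T, v_3 = [[1, 0, -2]]^T. Check: (A + I) v_3 = [[0, 0, 0]]^T = 0.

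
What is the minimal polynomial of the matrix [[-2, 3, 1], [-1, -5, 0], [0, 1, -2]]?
The characteristic polynomial factors as (x + 3)^3. The minimal polynomial is ∏(x - λ)^{k_λ} where k_λ is the size of the largest Jordan block at λ.

For λ = -3: rank(A + 3I) = 2, and the largest Jordan block has size 3 (the smallest k with rank((A + 3I)^k) = rank((A + 3I)^(k+1))).

So m_A(x) = (x + 3)^3.

m_A(x) = (x + 3)^3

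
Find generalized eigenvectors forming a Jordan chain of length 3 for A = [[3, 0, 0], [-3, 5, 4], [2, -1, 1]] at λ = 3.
We seek v_1 ∈ ker((A - 3I)^3) \ ker((A - 3I)^2), then set v_{i+1} = (A - 3I) v_i.

One such chain is v_1 = [[1, 0, 1]]^T, v_2 = [[0, 1, 0]]^T, v_3 = [[0, 2, -1]]^T. Check: (A - 3I) v_3 = [[0, 0, 0]]^T = 0.

v_1 = [[1, 0, 1]]^T, v_2 = [[0, 1, 0]]^T, v_3 = [[0, 2, -1]]^T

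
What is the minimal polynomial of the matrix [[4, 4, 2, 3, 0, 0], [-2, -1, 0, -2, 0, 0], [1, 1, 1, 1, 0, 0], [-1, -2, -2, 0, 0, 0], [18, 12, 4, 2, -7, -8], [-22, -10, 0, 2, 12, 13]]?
m_A(x) = (x - 5)(x - 1)^2

The characteristic polynomial factors as (x - 5)(x - 1)^5. The minimal polynomial is ∏(x - λ)^{k_λ} where k_λ is the size of the largest Jordan block at λ.

For λ = 1: rank(A - I) = 3, and the largest Jordan block has size 2 (the smallest k with rank((A - I)^k) = rank((A - I)^(k+1))).
For λ = 5: rank(A - 5I) = 5, and the largest Jordan block has size 1 (the smallest k with rank((A - 5I)^k) = rank((A - 5I)^(k+1))).

So m_A(x) = (x - 5)(x - 1)^2.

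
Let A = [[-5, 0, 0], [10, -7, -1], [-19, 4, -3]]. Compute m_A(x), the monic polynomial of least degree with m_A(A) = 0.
m_A(x) = (x + 5)^3

The characteristic polynomial factors as (x + 5)^3. The minimal polynomial is ∏(x - λ)^{k_λ} where k_λ is the size of the largest Jordan block at λ.

For λ = -5: rank(A + 5I) = 2, and the largest Jordan block has size 3 (the smallest k with rank((A + 5I)^k) = rank((A + 5I)^(k+1))).

So m_A(x) = (x + 5)^3.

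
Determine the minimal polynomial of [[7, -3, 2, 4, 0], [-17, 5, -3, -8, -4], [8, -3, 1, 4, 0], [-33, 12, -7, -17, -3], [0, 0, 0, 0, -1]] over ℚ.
The characteristic polynomial factors as (x + 1)^5. The minimal polynomial is ∏(x - λ)^{k_λ} where k_λ is the size of the largest Jordan block at λ.

For λ = -1: rank(A + I) = 3, and the largest Jordan block has size 3 (the smallest k with rank((A + I)^k) = rank((A + I)^(k+1))).

So m_A(x) = (x + 1)^3.

m_A(x) = (x + 1)^3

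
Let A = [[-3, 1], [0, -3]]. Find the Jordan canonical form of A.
J = [[-3, 1], [0, -3]]

The characteristic polynomial is det(xI - A) = (x + 3)^2, so the eigenvalues are -3 (algebraic multiplicity 2).

For λ = -3: rank(A + 3I) = 1, rank((A + 3I)^2) = 0. The eigenspace has dimension 2 - 1 = 1, so there is 1 Jordan block; the rank sequence gives block sizes [2].

Assembling the blocks gives the Jordan form J above.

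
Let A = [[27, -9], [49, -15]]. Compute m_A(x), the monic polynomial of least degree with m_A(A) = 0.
The characteristic polynomial factors as (x - 6)^2. The minimal polynomial is ∏(x - λ)^{k_λ} where k_λ is the size of the largest Jordan block at λ.

For λ = 6: rank(A - 6I) = 1, and the largest Jordan block has size 2 (the smallest k with rank((A - 6I)^k) = rank((A - 6I)^(k+1))).

So m_A(x) = (x - 6)^2.

m_A(x) = (x - 6)^2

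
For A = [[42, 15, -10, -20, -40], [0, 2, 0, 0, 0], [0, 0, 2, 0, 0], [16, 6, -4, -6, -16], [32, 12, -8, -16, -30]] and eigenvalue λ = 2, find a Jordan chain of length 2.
v_1 = [[3, 1, 1, 0, 3]]^T, v_2 = [[5, 0, 0, 2, 4]]^T

We seek v_1 ∈ ker((A - 2I)^2) \ ker(A - 2I), then set v_{i+1} = (A - 2I) v_i.

One such chain is v_1 = [[3, 1, 1, 0, 3]]^T, v_2 = [[5, 0, 0, 2, 4]]^T. Check: (A - 2I) v_2 = [[0, 0, 0, 0, 0]]^T = 0.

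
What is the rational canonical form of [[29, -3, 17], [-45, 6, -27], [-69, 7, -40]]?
The invariant factors of A (the non-unit diagonal entries of the Smith normal form of xI - A over ℚ[x]) are (x + 3)(x^2 + 2x - 5), each dividing the next. The characteristic polynomial is their product, (x + 3)(x^2 + 2x - 5).

The rational canonical form is the block-diagonal matrix of companion matrices C(f_i):
R = [[0, 0, 15], [1, 0, -1], [0, 1, -5]].

Note the characteristic polynomial does not split into linear factors over ℚ, so A has no Jordan form over ℚ; the rational canonical form exists over any field.

R = [[0, 0, 15], [1, 0, -1], [0, 1, -5]]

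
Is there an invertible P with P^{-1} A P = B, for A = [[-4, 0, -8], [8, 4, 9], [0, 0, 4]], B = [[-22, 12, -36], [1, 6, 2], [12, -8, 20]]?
Yes.

Two matrices over a field are similar if and only if they have the same invariant factors.

Both A and B have characteristic polynomial (x - 4)^2(x + 4) and minimal polynomial (x - 4)^2(x + 4). Computing further, both have invariant factors (x - 4)^2(x + 4). Hence A and B are similar.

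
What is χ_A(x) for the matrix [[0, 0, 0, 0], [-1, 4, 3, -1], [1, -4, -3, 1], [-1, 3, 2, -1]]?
xI - A = [[x, 0, 0, 0], [1, x - 4, -3, 1], [-1, 4, x + 3, -1], [1, -3, -2, x + 1]].

Expanding det(xI - A) along the first row:
det(xI - A) = + (x)·det([[x - 4, -3, 1], [4, x + 3, -1], [-3, -2, x + 1]]) - (0)·det([[1, -3, 1], [-1, x + 3, -1], [1, -2, x + 1]]) + (0)·det([[1, x - 4, 1], [-1, 4, -1], [1, -3, x + 1]]) - (0)·det([[1, x - 4, -3], [-1, 4, x + 3], [1, -3, -2]]).

Evaluating gives χ_A(x) = x^4.

χ_A(x) = x^4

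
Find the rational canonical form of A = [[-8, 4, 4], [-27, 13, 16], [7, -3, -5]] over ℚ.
R = [[0, 0, 4], [1, 0, 1], [0, 1, 0]]

The invariant factors of A (the non-unit diagonal entries of the Smith normal form of xI - A over ℚ[x]) are x^3 - x - 4, each dividing the next. The characteristic polynomial is their product, x^3 - x - 4.

The rational canonical form is the block-diagonal matrix of companion matrices C(f_i):
R = [[0, 0, 4], [1, 0, 1], [0, 1, 0]].

Note the characteristic polynomial does not split into linear factors over ℚ, so A has no Jordan form over ℚ; the rational canonical form exists over any field.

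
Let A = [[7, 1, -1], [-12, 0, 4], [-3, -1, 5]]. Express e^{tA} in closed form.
e^{tA} = [[(3*t + 1)*e^{4*t}, t*e^{4*t}, -t*e^{4*t}], [-12*t*e^{4*t}, (1 - 4*t)*e^{4*t}, 4*t*e^{4*t}], [-3*t*e^{4*t}, -t*e^{4*t}, (t + 1)*e^{4*t}]]

A has Jordan form J = [[4, 1, 0], [0, 4, 0], [0, 0, 4]] with A = PJP^{-1}, so e^{tA} = P e^{tJ} P^{-1}.

For a Jordan block J_k(λ), e^{tJ_k(λ)} = e^{λt} · (I + tN + t^2 N^2/2! + ... + t^{k-1} N^{k-1}/(k-1)!) where N is the nilpotent superdiagonal part.

Assembling the blocks and conjugating back gives the entries of e^{tA} as shown above.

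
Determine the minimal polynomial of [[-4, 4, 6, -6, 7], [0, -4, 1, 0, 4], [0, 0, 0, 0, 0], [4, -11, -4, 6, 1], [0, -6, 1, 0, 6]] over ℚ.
The characteristic polynomial factors as x^3(x - 2)^2. The minimal polynomial is ∏(x - λ)^{k_λ} where k_λ is the size of the largest Jordan block at λ.

For λ = 0: rank(A) = 4, and the largest Jordan block has size 3 (the smallest k with rank(A^k) = rank(A^(k+1))).
For λ = 2: rank(A - 2I) = 4, and the largest Jordan block has size 2 (the smallest k with rank((A - 2I)^k) = rank((A - 2I)^(k+1))).

So m_A(x) = x^3(x - 2)^2.

m_A(x) = x^3(x - 2)^2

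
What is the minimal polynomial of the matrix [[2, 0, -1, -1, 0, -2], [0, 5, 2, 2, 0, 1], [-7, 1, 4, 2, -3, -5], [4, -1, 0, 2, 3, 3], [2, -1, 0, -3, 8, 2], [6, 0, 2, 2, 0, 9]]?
The characteristic polynomial factors as (x - 5)^6. The minimal polynomial is ∏(x - λ)^{k_λ} where k_λ is the size of the largest Jordan block at λ.

For λ = 5: rank(A - 5I) = 3, and the largest Jordan block has size 2 (the smallest k with rank((A - 5I)^k) = rank((A - 5I)^(k+1))).

So m_A(x) = (x - 5)^2.

m_A(x) = (x - 5)^2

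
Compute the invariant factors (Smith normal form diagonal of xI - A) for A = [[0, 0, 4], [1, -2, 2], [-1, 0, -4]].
x + 2, (x + 2)^2

The Jordan structure of A has elementary divisors (x + 2)^2, (x + 2). Arranging the block sizes at each eigenvalue in decreasing order and taking row products gives the invariant factors.

Invariant factors (smallest first, each dividing the next): x + 2, (x + 2)^2.

Check: the last factor (x + 2)^2 is the minimal polynomial, and the product (x + 2)^3 is the characteristic polynomial.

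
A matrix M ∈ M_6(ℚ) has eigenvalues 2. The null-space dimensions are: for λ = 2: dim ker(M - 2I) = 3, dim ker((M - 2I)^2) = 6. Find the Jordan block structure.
Jordan blocks: (2, 2), (2, 2), (2, 2)

λ = 2: successive nullity increments [3, 3] count blocks of size ≥ k; block sizes are [2, 2, 2].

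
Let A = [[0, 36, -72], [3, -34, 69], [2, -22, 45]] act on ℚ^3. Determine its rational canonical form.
The invariant factors of A (the non-unit diagonal entries of the Smith normal form of xI - A over ℚ[x]) are (x - 6)^2(x + 1), each dividing the next. The characteristic polynomial is their product, (x - 6)^2(x + 1).

The rational canonical form is the block-diagonal matrix of companion matrices C(f_i):
R = [[0, 0, -36], [1, 0, -24], [0, 1, 11]].

R = [[0, 0, -36], [1, 0, -24], [0, 1, 11]]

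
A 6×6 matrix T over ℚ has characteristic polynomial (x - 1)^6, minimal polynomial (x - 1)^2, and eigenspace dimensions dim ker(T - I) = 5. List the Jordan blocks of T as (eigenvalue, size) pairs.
λ = 1: algebraic multiplicity 6 (exponent in χ_T), largest block size 2 (exponent in m_T), 5 blocks (geometric multiplicity). These force block sizes [2, 1, 1, 1, 1].

Jordan blocks: (1, 2), (1, 1), (1, 1), (1, 1), (1, 1)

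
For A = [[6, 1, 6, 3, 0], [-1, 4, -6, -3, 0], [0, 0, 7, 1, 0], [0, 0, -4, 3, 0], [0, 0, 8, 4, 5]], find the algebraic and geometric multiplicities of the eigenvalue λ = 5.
The characteristic polynomial is (x - 5)^5, so the factor x - 5 appears with exponent 5: the algebraic multiplicity is 5.

rank(A - 5I) = 2, so the eigenspace has dimension 5 - 2 = 3: the geometric multiplicity is 3.

Since 3 < 5, A is not diagonalizable.

algebraic multiplicity 5, geometric multiplicity 3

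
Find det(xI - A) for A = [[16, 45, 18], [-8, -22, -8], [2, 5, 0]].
χ_A(x) = (x + 2)^3

xI - A = [[x - 16, -45, -18], [8, x + 22, 8], [-2, -5, x]].

Expanding det(xI - A) along the first row:
det(xI - A) = + (x - 16)·det([[x + 22, 8], [-5, x]]) - (-45)·det([[8, 8], [-2, x]]) + (-18)·det([[8, x + 22], [-2, -5]]).

Evaluating gives χ_A(x) = x^3 + 6x^2 + 12x + 8 = (x + 2)^3.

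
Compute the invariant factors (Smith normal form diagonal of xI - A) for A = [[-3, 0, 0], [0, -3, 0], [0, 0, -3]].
x + 3, x + 3, x + 3

The Jordan structure of A has elementary divisors (x + 3), (x + 3), (x + 3). Arranging the block sizes at each eigenvalue in decreasing order and taking row products gives the invariant factors.

Invariant factors (smallest first, each dividing the next): x + 3, x + 3, x + 3.

Check: the last factor x + 3 is the minimal polynomial, and the product (x + 3)^3 is the characteristic polynomial.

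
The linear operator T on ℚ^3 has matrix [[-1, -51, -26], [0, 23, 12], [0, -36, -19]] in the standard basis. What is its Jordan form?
J = [[-1, 1, 0], [0, -1, 0], [0, 0, 5]]

The characteristic polynomial is det(xI - A) = (x - 5)(x + 1)^2, so the eigenvalues are -1 (algebraic multiplicity 2), 5 (algebraic multiplicity 1).

For λ = -1: rank(A + I) = 2, rank((A + I)^2) = 1. The eigenspace has dimension 3 - 2 = 1, so there is 1 Jordan block; the rank sequence gives block sizes [2].

For λ = 5: algebraic multiplicity 1 gives one 1×1 block.

Assembling the blocks gives the Jordan form J above.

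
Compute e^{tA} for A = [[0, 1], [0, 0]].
e^{tA} = [[1, t], [0, 1]]

A has Jordan form J = [[0, 1], [0, 0]] with A = PJP^{-1}, so e^{tA} = P e^{tJ} P^{-1}.

For a Jordan block J_k(λ), e^{tJ_k(λ)} = e^{λt} · (I + tN + t^2 N^2/2! + ... + t^{k-1} N^{k-1}/(k-1)!) where N is the nilpotent superdiagonal part.

Assembling the blocks and conjugating back gives the entries of e^{tA} as shown above.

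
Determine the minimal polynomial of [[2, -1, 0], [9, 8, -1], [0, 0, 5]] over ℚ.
m_A(x) = (x - 5)^3

The characteristic polynomial factors as (x - 5)^3. The minimal polynomial is ∏(x - λ)^{k_λ} where k_λ is the size of the largest Jordan block at λ.

For λ = 5: rank(A - 5I) = 2, and the largest Jordan block has size 3 (the smallest k with rank((A - 5I)^k) = rank((A - 5I)^(k+1))).

So m_A(x) = (x - 5)^3.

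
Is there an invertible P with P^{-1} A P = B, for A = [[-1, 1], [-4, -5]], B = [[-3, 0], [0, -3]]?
Both have characteristic polynomial (x + 3)^2, but the minimal polynomial of A is (x + 3)^2 while the minimal polynomial of B is x + 3. The minimal polynomial is a similarity invariant, so A and B are not similar.

No.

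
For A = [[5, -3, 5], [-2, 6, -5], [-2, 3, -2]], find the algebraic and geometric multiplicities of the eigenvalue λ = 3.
algebraic multiplicity 3, geometric multiplicity 2

The characteristic polynomial is (x - 3)^3, so the factor x - 3 appears with exponent 3: the algebraic multiplicity is 3.

rank(A - 3I) = 1, so the eigenspace has dimension 3 - 1 = 2: the geometric multiplicity is 2.

Since 2 < 3, A is not diagonalizable.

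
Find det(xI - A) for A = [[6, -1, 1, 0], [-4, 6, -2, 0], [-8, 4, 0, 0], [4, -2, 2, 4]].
xI - A = [[x - 6, 1, -1, 0], [4, x - 6, 2, 0], [8, -4, x, 0], [-4, 2, -2, x - 4]].

Expanding det(xI - A) along the first row:
det(xI - A) = + (x - 6)·det([[x - 6, 2, 0], [-4, x, 0], [2, -2, x - 4]]) - (1)·det([[4, 2, 0], [8, x, 0], [-4, -2, x - 4]]) + (-1)·det([[4, x - 6, 0], [8, -4, 0], [-4, 2, x - 4]]) - (0)·det([[4, x - 6, 2], [8, -4, x], [-4, 2, -2]]).

Evaluating gives χ_A(x) = x^4 - 16x^3 + 96x^2 - 256x + 256 = (x - 4)^4.

χ_A(x) = (x - 4)^4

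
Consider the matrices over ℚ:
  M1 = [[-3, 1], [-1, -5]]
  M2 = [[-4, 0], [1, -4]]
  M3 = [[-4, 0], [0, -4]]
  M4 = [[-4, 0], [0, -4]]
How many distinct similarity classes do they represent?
2 classes: {M1, M2}, {M3, M4}

Characteristic polynomials: χ_{M1} = (x + 4)^2, χ_{M2} = (x + 4)^2, χ_{M3} = (x + 4)^2, χ_{M4} = (x + 4)^2.

{M1, M2}: invariant factors (x + 4)^2.

{M3, M4}: invariant factors x + 4, x + 4.

Matrices are similar if and only if their invariant-factor lists agree; the partition into similarity classes is {M1, M2}, {M3, M4}.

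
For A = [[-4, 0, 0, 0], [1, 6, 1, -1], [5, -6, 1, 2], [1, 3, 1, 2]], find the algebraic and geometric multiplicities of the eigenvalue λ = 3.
algebraic multiplicity 3, geometric multiplicity 2

The characteristic polynomial is (x - 3)^3(x + 4), so the factor x - 3 appears with exponent 3: the algebraic multiplicity is 3.

rank(A - 3I) = 2, so the eigenspace has dimension 4 - 2 = 2: the geometric multiplicity is 2.

Since 2 < 3, A is not diagonalizable.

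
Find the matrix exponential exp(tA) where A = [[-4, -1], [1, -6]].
A has Jordan form J = [[-5, 1], [0, -5]] with A = PJP^{-1}, so e^{tA} = P e^{tJ} P^{-1}.

For a Jordan block J_k(λ), e^{tJ_k(λ)} = e^{λt} · (I + tN + t^2 N^2/2! + ... + t^{k-1} N^{k-1}/(k-1)!) where N is the nilpotent superdiagonal part.

Assembling the blocks and conjugating back gives the entries of e^{tA} as shown above.

e^{tA} = [[(t + 1)*e^{-5*t}, -t*e^{-5*t}], [t*e^{-5*t}, (1 - t)*e^{-5*t}]]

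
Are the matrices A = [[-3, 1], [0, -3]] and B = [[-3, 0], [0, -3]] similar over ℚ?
No.

Both have characteristic polynomial (x + 3)^2, but the minimal polynomial of A is (x + 3)^2 while the minimal polynomial of B is x + 3. The minimal polynomial is a similarity invariant, so A and B are not similar.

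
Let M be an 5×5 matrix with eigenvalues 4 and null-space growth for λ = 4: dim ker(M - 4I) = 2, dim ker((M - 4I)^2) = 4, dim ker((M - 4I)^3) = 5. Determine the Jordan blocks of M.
λ = 4: successive nullity increments [2, 2, 1] count blocks of size ≥ k; block sizes are [3, 2].

Jordan blocks: (4, 3), (4, 2)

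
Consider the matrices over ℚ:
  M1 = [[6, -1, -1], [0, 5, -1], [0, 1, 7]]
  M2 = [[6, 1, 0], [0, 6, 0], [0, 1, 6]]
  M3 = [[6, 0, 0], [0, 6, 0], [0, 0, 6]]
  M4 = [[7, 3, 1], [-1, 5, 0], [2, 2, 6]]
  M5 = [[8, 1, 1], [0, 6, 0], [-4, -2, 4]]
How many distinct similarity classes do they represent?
Characteristic polynomials: χ_{M1} = (x - 6)^3, χ_{M2} = (x - 6)^3, χ_{M3} = (x - 6)^3, χ_{M4} = (x - 6)^3, χ_{M5} = (x - 6)^3.

{M1, M2, M5}: invariant factors x - 6, (x - 6)^2.

{M3}: invariant factors x - 6, x - 6, x - 6.

{M4}: invariant factors (x - 6)^3.

Matrices are similar if and only if their invariant-factor lists agree; the partition into similarity classes is {M1, M2, M5}, {M3}, {M4}.

3 classes: {M1, M2, M5}, {M3}, {M4}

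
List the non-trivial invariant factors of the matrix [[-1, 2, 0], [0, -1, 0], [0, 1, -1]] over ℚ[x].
x + 1, (x + 1)^2

The Jordan structure of A has elementary divisors (x + 1)^2, (x + 1). Arranging the block sizes at each eigenvalue in decreasing order and taking row products gives the invariant factors.

Invariant factors (smallest first, each dividing the next): x + 1, (x + 1)^2.

Check: the last factor (x + 1)^2 is the minimal polynomial, and the product (x + 1)^3 is the characteristic polynomial.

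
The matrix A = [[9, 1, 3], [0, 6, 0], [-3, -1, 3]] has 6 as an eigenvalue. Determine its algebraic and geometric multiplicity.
algebraic multiplicity 3, geometric multiplicity 2

The characteristic polynomial is (x - 6)^3, so the factor x - 6 appears with exponent 3: the algebraic multiplicity is 3.

rank(A - 6I) = 1, so the eigenspace has dimension 3 - 1 = 2: the geometric multiplicity is 2.

Since 2 < 3, A is not diagonalizable.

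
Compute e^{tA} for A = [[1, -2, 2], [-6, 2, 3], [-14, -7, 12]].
A has Jordan form J = [[5, 1, 0], [0, 5, 0], [0, 0, 5]] with A = PJP^{-1}, so e^{tA} = P e^{tJ} P^{-1}.

For a Jordan block J_k(λ), e^{tJ_k(λ)} = e^{λt} · (I + tN + t^2 N^2/2! + ... + t^{k-1} N^{k-1}/(k-1)!) where N is the nilpotent superdiagonal part.

Assembling the blocks and conjugating back gives the entries of e^{tA} as shown above.

e^{tA} = [[(1 - 4*t)*e^{5*t}, -2*t*e^{5*t}, 2*t*e^{5*t}], [-6*t*e^{5*t}, (1 - 3*t)*e^{5*t}, 3*t*e^{5*t}], [-14*t*e^{5*t}, -7*t*e^{5*t}, (7*t + 1)*e^{5*t}]]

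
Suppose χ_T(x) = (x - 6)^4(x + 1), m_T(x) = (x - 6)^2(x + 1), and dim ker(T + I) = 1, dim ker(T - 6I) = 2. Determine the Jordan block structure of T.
λ = -1: algebraic multiplicity 1 (exponent in χ_T), largest block size 1 (exponent in m_T), 1 block (geometric multiplicity). This forces block sizes [1].
λ = 6: algebraic multiplicity 4 (exponent in χ_T), largest block size 2 (exponent in m_T), 2 blocks (geometric multiplicity). These force block sizes [2, 2].

Jordan blocks: (-1, 1), (6, 2), (6, 2)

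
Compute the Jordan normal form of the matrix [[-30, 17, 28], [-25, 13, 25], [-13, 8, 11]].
J = [[-2, 1, 0], [0, -2, 1], [0, 0, -2]]

The characteristic polynomial is det(xI - A) = (x + 2)^3, so the eigenvalues are -2 (algebraic multiplicity 3).

For λ = -2: rank(A + 2I) = 2, rank((A + 2I)^2) = 1, rank((A + 2I)^3) = 0. The eigenspace has dimension 3 - 2 = 1, so there is 1 Jordan block; the rank sequence gives block sizes [3].

Assembling the blocks gives the Jordan form J above.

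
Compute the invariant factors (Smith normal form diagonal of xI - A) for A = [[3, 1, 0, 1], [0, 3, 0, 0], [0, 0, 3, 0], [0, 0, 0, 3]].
The Jordan structure of A has elementary divisors (x - 3)^2, (x - 3), (x - 3). Arranging the block sizes at each eigenvalue in decreasing order and taking row products gives the invariant factors.

Invariant factors (smallest first, each dividing the next): x - 3, x - 3, (x - 3)^2.

Check: the last factor (x - 3)^2 is the minimal polynomial, and the product (x - 3)^4 is the characteristic polynomial.

x - 3, x - 3, (x - 3)^2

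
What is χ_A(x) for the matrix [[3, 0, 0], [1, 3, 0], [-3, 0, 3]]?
xI - A = [[x - 3, 0, 0], [-1, x - 3, 0], [3, 0, x - 3]].

Expanding det(xI - A) along the first row:
det(xI - A) = + (x - 3)·det([[x - 3, 0], [0, x - 3]]) - (0)·det([[-1, 0], [3, x - 3]]) + (0)·det([[-1, x - 3], [3, 0]]).

Evaluating gives χ_A(x) = x^3 - 9x^2 + 27x - 27 = (x - 3)^3.

χ_A(x) = (x - 3)^3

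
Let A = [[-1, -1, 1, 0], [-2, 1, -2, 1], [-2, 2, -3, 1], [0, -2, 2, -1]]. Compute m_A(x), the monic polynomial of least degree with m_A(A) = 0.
m_A(x) = (x + 1)^2

The characteristic polynomial factors as (x + 1)^4. The minimal polynomial is ∏(x - λ)^{k_λ} where k_λ is the size of the largest Jordan block at λ.

For λ = -1: rank(A + I) = 2, and the largest Jordan block has size 2 (the smallest k with rank((A + I)^k) = rank((A + I)^(k+1))).

So m_A(x) = (x + 1)^2.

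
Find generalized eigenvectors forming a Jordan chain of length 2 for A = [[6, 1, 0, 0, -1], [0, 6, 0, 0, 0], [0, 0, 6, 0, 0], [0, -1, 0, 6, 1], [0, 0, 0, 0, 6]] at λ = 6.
We seek v_1 ∈ ker((A - 6I)^2) \ ker(A - 6I), then set v_{i+1} = (A - 6I) v_i.

One such chain is v_1 = [[0, 1, 0, 0, 0]]^T, v_2 = [[1, 0, 0, -1, 0]]^T. Check: (A - 6I) v_2 = [[0, 0, 0, 0, 0]]^T = 0.

v_1 = [[0, 1, 0, 0, 0]]^T, v_2 = [[1, 0, 0, -1, 0]]^T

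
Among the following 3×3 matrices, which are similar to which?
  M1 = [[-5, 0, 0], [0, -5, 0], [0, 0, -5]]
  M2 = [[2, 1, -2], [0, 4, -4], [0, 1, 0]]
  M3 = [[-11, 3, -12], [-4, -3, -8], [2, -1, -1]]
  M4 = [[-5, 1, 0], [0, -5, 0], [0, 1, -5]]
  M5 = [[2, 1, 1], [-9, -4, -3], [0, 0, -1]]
Characteristic polynomials: χ_{M1} = (x + 5)^3, χ_{M2} = (x - 2)^3, χ_{M3} = (x + 5)^3, χ_{M4} = (x + 5)^3, χ_{M5} = (x + 1)^3.

{M1}: invariant factors x + 5, x + 5, x + 5.

{M2}: invariant factors x - 2, (x - 2)^2.

{M3, M4}: invariant factors x + 5, (x + 5)^2.

{M5}: invariant factors x + 1, (x + 1)^2.

Matrices are similar if and only if their invariant-factor lists agree; the partition into similarity classes is {M1}, {M2}, {M3, M4}, {M5}.

4 classes: {M1}, {M2}, {M3, M4}, {M5}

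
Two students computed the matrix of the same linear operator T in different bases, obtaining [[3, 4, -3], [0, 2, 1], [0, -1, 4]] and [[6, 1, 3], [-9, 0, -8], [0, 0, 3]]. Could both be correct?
Two matrices over a field are similar if and only if they have the same invariant factors.

Both A and B have characteristic polynomial (x - 3)^3 and minimal polynomial (x - 3)^3. Computing further, both have invariant factors (x - 3)^3. Hence A and B are similar.

Yes.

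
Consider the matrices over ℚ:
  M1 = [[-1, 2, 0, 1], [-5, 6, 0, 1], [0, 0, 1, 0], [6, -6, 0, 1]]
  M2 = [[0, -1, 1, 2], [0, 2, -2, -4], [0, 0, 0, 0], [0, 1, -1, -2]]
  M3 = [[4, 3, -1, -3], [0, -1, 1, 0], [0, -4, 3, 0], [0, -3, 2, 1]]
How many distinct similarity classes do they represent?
3 classes: {M1}, {M2}, {M3}

Characteristic polynomials: χ_{M1} = (x - 4)(x - 1)^3, χ_{M2} = x^4, χ_{M3} = (x - 4)(x - 1)^3.

{M1}: invariant factors x - 1, (x - 4)(x - 1)^2.

{M2}: invariant factors x, x, x^2.

{M3}: invariant factors (x - 4)(x - 1)^3.

Matrices are similar if and only if their invariant-factor lists agree; the partition into similarity classes is {M1}, {M2}, {M3}.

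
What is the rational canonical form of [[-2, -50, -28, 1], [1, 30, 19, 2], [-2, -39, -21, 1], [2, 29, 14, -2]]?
R = [[0, 0, 0, 5], [1, 0, 0, -6], [0, 1, 0, 1], [0, 0, 1, 5]]

The invariant factors of A (the non-unit diagonal entries of the Smith normal form of xI - A over ℚ[x]) are (x - 5)(x^3 - x + 1), each dividing the next. The characteristic polynomial is their product, (x - 5)(x^3 - x + 1).

The rational canonical form is the block-diagonal matrix of companion matrices C(f_i):
R = [[0, 0, 0, 5], [1, 0, 0, -6], [0, 1, 0, 1], [0, 0, 1, 5]].

Note the characteristic polynomial does not split into linear factors over ℚ, so A has no Jordan form over ℚ; the rational canonical form exists over any field.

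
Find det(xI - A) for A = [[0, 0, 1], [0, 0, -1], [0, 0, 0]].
xI - A = [[x, 0, -1], [0, x, 1], [0, 0, x]].

Expanding det(xI - A) along the first row:
det(xI - A) = + (x)·det([[x, 1], [0, x]]) - (0)·det([[0, 1], [0, x]]) + (-1)·det([[0, x], [0, 0]]).

Evaluating gives χ_A(x) = x^3.

χ_A(x) = x^3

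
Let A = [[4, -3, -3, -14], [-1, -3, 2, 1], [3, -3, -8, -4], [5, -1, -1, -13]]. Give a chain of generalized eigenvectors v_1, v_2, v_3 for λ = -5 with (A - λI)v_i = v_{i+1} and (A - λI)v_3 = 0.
We seek v_1 ∈ ker((A + 5I)^3) \ ker((A + 5I)^2), then set v_{i+1} = (A + 5I) v_i.

One such chain is v_1 = [[2, 0, 1, 1]]^T, v_2 = [[1, 1, -1, 1]]^T, v_3 = [[-5, 0, -1, -3]]^T. Check: (A + 5I) v_3 = [[0, 0, 0, 0]]^T = 0.

v_1 = [[2, 0, 1, 1]]^T, v_2 = [[1, 1, -1, 1]]^T, v_3 = [[-5, 0, -1, -3]]^T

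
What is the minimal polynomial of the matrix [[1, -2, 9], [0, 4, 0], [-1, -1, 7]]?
The characteristic polynomial factors as (x - 4)^3. The minimal polynomial is ∏(x - λ)^{k_λ} where k_λ is the size of the largest Jordan block at λ.

For λ = 4: rank(A - 4I) = 2, and the largest Jordan block has size 3 (the smallest k with rank((A - 4I)^k) = rank((A - 4I)^(k+1))).

So m_A(x) = (x - 4)^3.

m_A(x) = (x - 4)^3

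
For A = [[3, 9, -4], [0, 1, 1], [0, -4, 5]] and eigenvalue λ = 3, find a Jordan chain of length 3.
We seek v_1 ∈ ker((A - 3I)^3) \ ker((A - 3I)^2), then set v_{i+1} = (A - 3I) v_i.

One such chain is v_1 = [[-3, 1, 3]]^T, v_2 = [[-3, 1, 2]]^T, v_3 = [[1, 0, 0]]^T. Check: (A - 3I) v_3 = [[0, 0, 0]]^T = 0.

v_1 = [[-3, 1, 3]]^T, v_2 = [[-3, 1, 2]]^T, v_3 = [[1, 0, 0]]^T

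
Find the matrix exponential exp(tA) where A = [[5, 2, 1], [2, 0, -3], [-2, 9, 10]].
A has Jordan form J = [[5, 1, 0], [0, 5, 1], [0, 0, 5]] with A = PJP^{-1}, so e^{tA} = P e^{tJ} P^{-1}.

For a Jordan block J_k(λ), e^{tJ_k(λ)} = e^{λt} · (I + tN + t^2 N^2/2! + ... + t^{k-1} N^{k-1}/(k-1)!) where N is the nilpotent superdiagonal part.

Assembling the blocks and conjugating back gives the entries of e^{tA} as shown above.

e^{tA} = [[(t^2 + 1)*e^{5*t}, t*(4 - t)*e^{5*t}/2, t*(2 - t)*e^{5*t}/2], [2*t*(1 - t)*e^{5*t}, (t^2 - 5*t + 1)*e^{5*t}, t*(t - 3)*e^{5*t}], [2*t*(2*t - 1)*e^{5*t}, t*(9 - 2*t)*e^{5*t}, (-2*t^2 + 5*t + 1)*e^{5*t}]]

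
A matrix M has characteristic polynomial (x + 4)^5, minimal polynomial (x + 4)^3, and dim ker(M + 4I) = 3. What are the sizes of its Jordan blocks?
λ = -4: algebraic multiplicity 5 (exponent in χ_M), largest block size 3 (exponent in m_M), 3 blocks (geometric multiplicity). These force block sizes [3, 1, 1].

Jordan blocks: (-4, 3), (-4, 1), (-4, 1)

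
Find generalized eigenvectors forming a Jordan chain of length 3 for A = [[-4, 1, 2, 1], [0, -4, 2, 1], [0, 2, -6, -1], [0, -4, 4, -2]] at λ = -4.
v_1 = [[0, 0, 1, -1]]^T, v_2 = [[1, 1, -1, 2]]^T, v_3 = [[1, 0, 2, -4]]^T

We seek v_1 ∈ ker((A + 4I)^3) \ ker((A + 4I)^2), then set v_{i+1} = (A + 4I) v_i.

One such chain is v_1 = [[0, 0, 1, -1]]^T, v_2 = [[1, 1, -1, 2]]^T, v_3 = [[1, 0, 2, -4]]^T. Check: (A + 4I) v_3 = [[0, 0, 0, 0]]^T = 0.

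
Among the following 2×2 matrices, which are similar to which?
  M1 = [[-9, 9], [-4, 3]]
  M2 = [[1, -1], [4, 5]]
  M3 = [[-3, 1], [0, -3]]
Characteristic polynomials: χ_{M1} = (x + 3)^2, χ_{M2} = (x - 3)^2, χ_{M3} = (x + 3)^2.

{M1, M3}: invariant factors (x + 3)^2.

{M2}: invariant factors (x - 3)^2.

Matrices are similar if and only if their invariant-factor lists agree; the partition into similarity classes is {M1, M3}, {M2}.

2 classes: {M1, M3}, {M2}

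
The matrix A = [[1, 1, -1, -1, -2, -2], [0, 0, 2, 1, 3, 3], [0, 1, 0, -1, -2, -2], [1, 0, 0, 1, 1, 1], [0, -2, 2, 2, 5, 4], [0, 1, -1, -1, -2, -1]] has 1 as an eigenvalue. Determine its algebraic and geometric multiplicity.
algebraic multiplicity 6, geometric multiplicity 3

The characteristic polynomial is (x - 1)^6, so the factor x - 1 appears with exponent 6: the algebraic multiplicity is 6.

rank(A - I) = 3, so the eigenspace has dimension 6 - 3 = 3: the geometric multiplicity is 3.

Since 3 < 6, A is not diagonalizable.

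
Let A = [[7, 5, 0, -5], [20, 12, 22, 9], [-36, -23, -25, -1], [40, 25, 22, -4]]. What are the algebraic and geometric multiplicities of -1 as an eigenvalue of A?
The characteristic polynomial is (x + 1)(x + 3)^3, so the factor x + 1 appears with exponent 1: the algebraic multiplicity is 1.

rank(A + I) = 3, so the eigenspace has dimension 4 - 3 = 1: the geometric multiplicity is 1.

algebraic multiplicity 1, geometric multiplicity 1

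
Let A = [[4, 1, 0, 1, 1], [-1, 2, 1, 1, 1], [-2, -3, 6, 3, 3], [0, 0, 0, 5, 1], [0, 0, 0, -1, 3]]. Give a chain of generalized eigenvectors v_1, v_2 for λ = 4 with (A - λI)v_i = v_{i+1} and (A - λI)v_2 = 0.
We seek v_1 ∈ ker((A - 4I)^2) \ ker(A - 4I), then set v_{i+1} = (A - 4I) v_i.

One such chain is v_1 = [[1, 0, 0, 0, 1]]^T, v_2 = [[1, 0, 1, 1, -1]]^T. Check: (A - 4I) v_2 = [[0, 0, 0, 0, 0]]^T = 0.

v_1 = [[1, 0, 0, 0, 1]]^T, v_2 = [[1, 0, 1, 1, -1]]^T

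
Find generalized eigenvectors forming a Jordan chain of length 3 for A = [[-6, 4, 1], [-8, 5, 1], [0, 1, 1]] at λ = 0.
v_1 = [[0, 0, 1]]^T, v_2 = [[1, 1, 1]]^T, v_3 = [[-1, -2, 2]]^T

We seek v_1 ∈ ker(A^3) \ ker(A^2), then set v_{i+1} = A v_i.

One such chain is v_1 = [[0, 0, 1]]^T, v_2 = [[1, 1, 1]]^T, v_3 = [[-1, -2, 2]]^T. Check: A v_3 = [[0, 0, 0]]^T = 0.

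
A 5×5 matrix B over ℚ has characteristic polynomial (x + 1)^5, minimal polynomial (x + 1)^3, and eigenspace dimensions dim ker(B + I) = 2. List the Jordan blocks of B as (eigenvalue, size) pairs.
Jordan blocks: (-1, 3), (-1, 2)

λ = -1: algebraic multiplicity 5 (exponent in χ_B), largest block size 3 (exponent in m_B), 2 blocks (geometric multiplicity). These force block sizes [3, 2].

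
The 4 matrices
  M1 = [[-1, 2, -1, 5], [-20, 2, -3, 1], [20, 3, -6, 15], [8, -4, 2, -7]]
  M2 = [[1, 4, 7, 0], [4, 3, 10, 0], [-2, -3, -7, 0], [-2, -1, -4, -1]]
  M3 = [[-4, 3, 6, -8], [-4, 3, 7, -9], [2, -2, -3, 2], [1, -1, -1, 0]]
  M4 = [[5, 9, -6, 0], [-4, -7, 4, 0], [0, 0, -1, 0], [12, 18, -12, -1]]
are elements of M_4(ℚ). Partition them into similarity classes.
3 classes: {M1}, {M2, M3}, {M4}

Characteristic polynomials: χ_{M1} = (x - 3)(x + 5)^3, χ_{M2} = (x + 1)^4, χ_{M3} = (x + 1)^4, χ_{M4} = (x + 1)^4.

{M1}: invariant factors (x - 3)(x + 5)^3.

{M2, M3}: invariant factors x + 1, (x + 1)^3.

{M4}: invariant factors x + 1, x + 1, (x + 1)^2.

Matrices are similar if and only if their invariant-factor lists agree; the partition into similarity classes is {M1}, {M2, M3}, {M4}.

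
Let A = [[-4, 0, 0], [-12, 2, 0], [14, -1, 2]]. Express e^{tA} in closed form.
A has Jordan form J = [[-4, 0, 0], [0, 2, 1], [0, 0, 2]] with A = PJP^{-1}, so e^{tA} = P e^{tJ} P^{-1}.

For a Jordan block J_k(λ), e^{tJ_k(λ)} = e^{λt} · (I + tN + t^2 N^2/2! + ... + t^{k-1} N^{k-1}/(k-1)!) where N is the nilpotent superdiagonal part.

Assembling the blocks and conjugating back gives the entries of e^{tA} as shown above.

e^{tA} = [[e^{-4*t}, 0, 0], [2*(1 - e^{6*t})*e^{-4*t}, e^{2*t}, 0], [2*((t + 1)*e^{6*t} - 1)*e^{-4*t}, -t*e^{2*t}, e^{2*t}]]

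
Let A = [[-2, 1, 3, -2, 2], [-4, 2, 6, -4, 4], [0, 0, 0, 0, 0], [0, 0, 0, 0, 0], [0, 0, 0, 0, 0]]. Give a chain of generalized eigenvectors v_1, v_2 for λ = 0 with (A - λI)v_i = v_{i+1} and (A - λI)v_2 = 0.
v_1 = [[0, 1, 0, 0, 0]]^T, v_2 = [[1, 2, 0, 0, 0]]^T

We seek v_1 ∈ ker(A^2) \ ker(A), then set v_{i+1} = A v_i.

One such chain is v_1 = [[0, 1, 0, 0, 0]]^T, v_2 = [[1, 2, 0, 0, 0]]^T. Check: A v_2 = [[0, 0, 0, 0, 0]]^T = 0.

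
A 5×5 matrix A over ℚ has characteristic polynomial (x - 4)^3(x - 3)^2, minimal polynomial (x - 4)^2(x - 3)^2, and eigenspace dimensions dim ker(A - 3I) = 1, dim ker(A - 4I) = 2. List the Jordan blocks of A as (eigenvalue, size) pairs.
Jordan blocks: (3, 2), (4, 2), (4, 1)

λ = 3: algebraic multiplicity 2 (exponent in χ_A), largest block size 2 (exponent in m_A), 1 block (geometric multiplicity). This forces block sizes [2].
λ = 4: algebraic multiplicity 3 (exponent in χ_A), largest block size 2 (exponent in m_A), 2 blocks (geometric multiplicity). These force block sizes [2, 1].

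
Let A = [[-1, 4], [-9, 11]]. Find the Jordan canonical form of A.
The characteristic polynomial is det(xI - A) = (x - 5)^2, so the eigenvalues are 5 (algebraic multiplicity 2).

For λ = 5: rank(A - 5I) = 1, rank((A - 5I)^2) = 0. The eigenspace has dimension 2 - 1 = 1, so there is 1 Jordan block; the rank sequence gives block sizes [2].

Assembling the blocks gives the Jordan form J above.

J = [[5, 1], [0, 5]]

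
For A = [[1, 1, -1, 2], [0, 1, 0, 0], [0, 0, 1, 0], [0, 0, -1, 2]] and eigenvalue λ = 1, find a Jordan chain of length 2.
We seek v_1 ∈ ker((A - I)^2) \ ker(A - I), then set v_{i+1} = (A - I) v_i.

One such chain is v_1 = [[0, 1, 0, 0]]^T, v_2 = [[1, 0, 0, 0]]^T. Check: (A - I) v_2 = [[0, 0, 0, 0]]^T = 0.

v_1 = [[0, 1, 0, 0]]^T, v_2 = [[1, 0, 0, 0]]^T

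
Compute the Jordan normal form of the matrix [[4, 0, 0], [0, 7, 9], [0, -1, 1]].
J = [[4, 1, 0], [0, 4, 0], [0, 0, 4]]

The characteristic polynomial is det(xI - A) = (x - 4)^3, so the eigenvalues are 4 (algebraic multiplicity 3).

For λ = 4: rank(A - 4I) = 1, rank((A - 4I)^2) = 0. The eigenspace has dimension 3 - 1 = 2, so there are 2 Jordan blocks; the rank sequence gives block sizes [2, 1].

Assembling the blocks gives the Jordan form J above.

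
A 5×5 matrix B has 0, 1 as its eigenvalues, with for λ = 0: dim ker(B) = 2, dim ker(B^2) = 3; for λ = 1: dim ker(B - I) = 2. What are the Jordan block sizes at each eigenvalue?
λ = 0: successive nullity increments [2, 1] count blocks of size ≥ k; block sizes are [2, 1].
λ = 1: successive nullity increments [2] count blocks of size ≥ k; block sizes are [1, 1].

Jordan blocks: (0, 2), (0, 1), (1, 1), (1, 1)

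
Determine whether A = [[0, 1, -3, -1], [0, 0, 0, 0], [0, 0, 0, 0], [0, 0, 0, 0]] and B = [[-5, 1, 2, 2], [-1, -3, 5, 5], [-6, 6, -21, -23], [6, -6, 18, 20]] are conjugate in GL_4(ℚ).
trace(A) = 0 but trace(B) = -9. The trace is a similarity invariant, so A and B are not similar.

No.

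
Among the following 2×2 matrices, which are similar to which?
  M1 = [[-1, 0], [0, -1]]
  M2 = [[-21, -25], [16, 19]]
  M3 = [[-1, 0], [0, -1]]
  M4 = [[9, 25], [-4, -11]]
Characteristic polynomials: χ_{M1} = (x + 1)^2, χ_{M2} = (x + 1)^2, χ_{M3} = (x + 1)^2, χ_{M4} = (x + 1)^2.

{M1, M3}: invariant factors x + 1, x + 1.

{M2, M4}: invariant factors (x + 1)^2.

Matrices are similar if and only if their invariant-factor lists agree; the partition into similarity classes is {M1, M3}, {M2, M4}.

2 classes: {M1, M3}, {M2, M4}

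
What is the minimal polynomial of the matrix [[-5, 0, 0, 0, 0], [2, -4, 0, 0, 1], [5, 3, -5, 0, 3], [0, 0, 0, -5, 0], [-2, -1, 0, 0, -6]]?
m_A(x) = (x + 5)^2

The characteristic polynomial factors as (x + 5)^5. The minimal polynomial is ∏(x - λ)^{k_λ} where k_λ is the size of the largest Jordan block at λ.

For λ = -5: rank(A + 5I) = 2, and the largest Jordan block has size 2 (the smallest k with rank((A + 5I)^k) = rank((A + 5I)^(k+1))).

So m_A(x) = (x + 5)^2.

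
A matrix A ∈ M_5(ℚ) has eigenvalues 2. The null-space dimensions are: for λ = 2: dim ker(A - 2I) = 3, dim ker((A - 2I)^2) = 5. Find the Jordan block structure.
λ = 2: successive nullity increments [3, 2] count blocks of size ≥ k; block sizes are [2, 2, 1].

Jordan blocks: (2, 2), (2, 2), (2, 1)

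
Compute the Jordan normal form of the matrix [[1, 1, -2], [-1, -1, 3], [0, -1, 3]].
The characteristic polynomial is det(xI - A) = (x - 1)^3, so the eigenvalues are 1 (algebraic multiplicity 3).

For λ = 1: rank(A - I) = 2, rank((A - I)^2) = 1, rank((A - I)^3) = 0. The eigenspace has dimension 3 - 2 = 1, so there is 1 Jordan block; the rank sequence gives block sizes [3].

Assembling the blocks gives the Jordan form J above.

J = [[1, 1, 0], [0, 1, 1], [0, 0, 1]]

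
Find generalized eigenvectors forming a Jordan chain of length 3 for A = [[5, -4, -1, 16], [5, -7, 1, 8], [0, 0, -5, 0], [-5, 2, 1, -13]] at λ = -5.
We seek v_1 ∈ ker((A + 5I)^3) \ ker((A + 5I)^2), then set v_{i+1} = (A + 5I) v_i.

One such chain is v_1 = [[0, 0, 1, 0]]^T, v_2 = [[-1, 1, 0, 1]]^T, v_3 = [[2, 1, 0, -1]]^T. Check: (A + 5I) v_3 = [[0, 0, 0, 0]]^T = 0.

v_1 = [[0, 0, 1, 0]]^T, v_2 = [[-1, 1, 0, 1]]^T, v_3 = [[2, 1, 0, -1]]^T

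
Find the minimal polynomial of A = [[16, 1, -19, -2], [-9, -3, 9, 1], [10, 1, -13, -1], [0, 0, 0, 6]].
The characteristic polynomial factors as (x - 6)^2(x + 3)^2. The minimal polynomial is ∏(x - λ)^{k_λ} where k_λ is the size of the largest Jordan block at λ.

For λ = -3: rank(A + 3I) = 3, and the largest Jordan block has size 2 (the smallest k with rank((A + 3I)^k) = rank((A + 3I)^(k+1))).
For λ = 6: rank(A - 6I) = 3, and the largest Jordan block has size 2 (the smallest k with rank((A - 6I)^k) = rank((A - 6I)^(k+1))).

So m_A(x) = (x - 6)^2(x + 3)^2.

m_A(x) = (x - 6)^2(x + 3)^2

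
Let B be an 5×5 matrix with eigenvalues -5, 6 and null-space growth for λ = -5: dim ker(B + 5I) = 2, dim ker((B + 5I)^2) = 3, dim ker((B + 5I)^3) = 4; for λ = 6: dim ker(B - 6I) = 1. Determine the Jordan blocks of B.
Jordan blocks: (-5, 3), (-5, 1), (6, 1)

λ = -5: successive nullity increments [2, 1, 1] count blocks of size ≥ k; block sizes are [3, 1].
λ = 6: successive nullity increments [1] count blocks of size ≥ k; block sizes are [1].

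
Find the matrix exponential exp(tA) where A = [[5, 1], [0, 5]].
A has Jordan form J = [[5, 1], [0, 5]] with A = PJP^{-1}, so e^{tA} = P e^{tJ} P^{-1}.

For a Jordan block J_k(λ), e^{tJ_k(λ)} = e^{λt} · (I + tN + t^2 N^2/2! + ... + t^{k-1} N^{k-1}/(k-1)!) where N is the nilpotent superdiagonal part.

Assembling the blocks and conjugating back gives the entries of e^{tA} as shown above.

e^{tA} = [[e^{5*t}, t*e^{5*t}], [0, e^{5*t}]]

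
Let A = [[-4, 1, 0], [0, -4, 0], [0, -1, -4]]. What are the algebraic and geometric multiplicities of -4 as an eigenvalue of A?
The characteristic polynomial is (x + 4)^3, so the factor x + 4 appears with exponent 3: the algebraic multiplicity is 3.

rank(A + 4I) = 1, so the eigenspace has dimension 3 - 1 = 2: the geometric multiplicity is 2.

Since 2 < 3, A is not diagonalizable.

algebraic multiplicity 3, geometric multiplicity 2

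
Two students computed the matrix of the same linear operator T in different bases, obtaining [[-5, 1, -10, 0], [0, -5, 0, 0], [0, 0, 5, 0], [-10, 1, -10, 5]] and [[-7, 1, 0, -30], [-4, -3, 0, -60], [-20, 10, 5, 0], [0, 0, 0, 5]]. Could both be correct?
Two matrices over a field are similar if and only if they have the same invariant factors.

Both A and B have characteristic polynomial (x - 5)^2(x + 5)^2 and minimal polynomial (x - 5)(x + 5)^2. Computing further, both have invariant factors x - 5, (x - 5)(x + 5)^2. Hence A and B are similar.

Yes.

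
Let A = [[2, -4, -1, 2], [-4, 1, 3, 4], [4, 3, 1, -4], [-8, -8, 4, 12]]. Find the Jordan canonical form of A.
J = [[4, 1, 0, 0], [0, 4, 1, 0], [0, 0, 4, 0], [0, 0, 0, 4]]

The characteristic polynomial is det(xI - A) = (x - 4)^4, so the eigenvalues are 4 (algebraic multiplicity 4).

For λ = 4: rank(A - 4I) = 2, rank((A - 4I)^2) = 1, rank((A - 4I)^3) = 0. The eigenspace has dimension 4 - 2 = 2, so there are 2 Jordan blocks; the rank sequence gives block sizes [3, 1].

Assembling the blocks gives the Jordan form J above.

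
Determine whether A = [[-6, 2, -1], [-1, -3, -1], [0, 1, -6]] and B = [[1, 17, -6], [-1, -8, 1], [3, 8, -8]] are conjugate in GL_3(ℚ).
Two matrices over a field are similar if and only if they have the same invariant factors.

Both A and B have characteristic polynomial (x + 5)^3 and minimal polynomial (x + 5)^3. Computing further, both have invariant factors (x + 5)^3. Hence A and B are similar.

Yes.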